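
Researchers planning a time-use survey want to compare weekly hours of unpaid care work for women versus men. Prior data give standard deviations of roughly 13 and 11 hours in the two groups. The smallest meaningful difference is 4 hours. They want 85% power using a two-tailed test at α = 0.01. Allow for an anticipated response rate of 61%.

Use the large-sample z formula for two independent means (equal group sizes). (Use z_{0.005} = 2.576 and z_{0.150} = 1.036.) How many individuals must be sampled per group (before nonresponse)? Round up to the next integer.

n = (z_{α/2} + z_β)² · (σ₁² + σ₂²) / δ²
  = (2.576 + 1.036)² · (13² + 11² = 290) / 4²
  = 13.0465 · 290 / 16
  = 236.47
Adjust for 61% response: 236.47 / 0.61 = 387.65.
Round up → n = 388 per group.

n = 388 per group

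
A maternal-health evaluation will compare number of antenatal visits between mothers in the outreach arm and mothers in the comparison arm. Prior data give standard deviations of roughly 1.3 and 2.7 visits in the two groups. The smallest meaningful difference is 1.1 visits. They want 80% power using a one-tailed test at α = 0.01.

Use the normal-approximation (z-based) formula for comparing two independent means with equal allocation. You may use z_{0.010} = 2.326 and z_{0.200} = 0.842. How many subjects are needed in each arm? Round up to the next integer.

n = (z_α + z_β)² · (σ₁² + σ₂²) / δ²
  = (2.326 + 0.842)² · (1.3² + 2.7² = 8.98) / 1.1²
  = 10.0362 · 8.98 / 1.21
  = 74.48
Round up → n = 75 per group.

n = 75 per group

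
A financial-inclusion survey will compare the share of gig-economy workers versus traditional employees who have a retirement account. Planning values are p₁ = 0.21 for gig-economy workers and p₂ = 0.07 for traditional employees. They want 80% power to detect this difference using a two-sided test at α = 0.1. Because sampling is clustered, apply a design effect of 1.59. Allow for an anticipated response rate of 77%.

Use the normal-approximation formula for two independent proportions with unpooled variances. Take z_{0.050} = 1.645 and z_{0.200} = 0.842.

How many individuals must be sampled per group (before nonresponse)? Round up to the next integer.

n = 151 per group

n = (z_{α/2} + z_β)² · [p₁(1−p₁) + p₂(1−p₂)] / (p₁ − p₂)²
  = (1.645 + 0.842)² · (0.21·0.79 + 0.07·0.93) / (0.14)²
  = (2.487)² · (0.1659 + 0.0651) / 0.0196
  = 6.1852 · 0.2310 / 0.0196
  = 72.90
Design effect: 1.59 × 72.90 = 115.91.
Adjust for 77% response: 115.91 / 0.77 = 150.53.
Round up → n = 151 per group.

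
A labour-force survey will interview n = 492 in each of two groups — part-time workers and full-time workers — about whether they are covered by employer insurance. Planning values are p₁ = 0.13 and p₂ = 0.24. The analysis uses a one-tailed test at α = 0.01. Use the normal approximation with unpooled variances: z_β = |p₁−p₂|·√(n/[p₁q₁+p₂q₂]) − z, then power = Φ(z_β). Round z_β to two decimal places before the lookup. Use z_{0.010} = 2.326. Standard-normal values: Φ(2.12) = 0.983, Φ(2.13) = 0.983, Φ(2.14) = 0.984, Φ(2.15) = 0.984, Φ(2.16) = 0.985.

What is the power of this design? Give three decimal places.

Power ≈ 0.985

z_β = |p₁−p₂|·√(n/[p₁q₁+p₂q₂]) − z_α
    = 0.11 · √(492/0.2955) − 2.326
    = 0.11 · 40.8041 − 2.326
    = 4.4885 − 2.326 = 2.1625 → 2.16
Power = Φ(2.16) = 0.985.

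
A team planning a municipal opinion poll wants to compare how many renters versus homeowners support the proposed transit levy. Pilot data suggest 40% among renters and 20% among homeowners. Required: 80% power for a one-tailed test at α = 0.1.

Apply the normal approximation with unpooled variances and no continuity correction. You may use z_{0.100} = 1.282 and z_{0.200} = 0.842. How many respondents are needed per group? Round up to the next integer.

n = 46 per group

n = (z_α + z_β)² · [p₁(1−p₁) + p₂(1−p₂)] / (p₁ − p₂)²
  = (1.282 + 0.842)² · (0.40·0.60 + 0.20·0.80) / (0.20)²
  = (2.124)² · (0.2400 + 0.1600) / 0.0400
  = 4.5114 · 0.4000 / 0.0400
  = 45.11
Round up → n = 46 per group.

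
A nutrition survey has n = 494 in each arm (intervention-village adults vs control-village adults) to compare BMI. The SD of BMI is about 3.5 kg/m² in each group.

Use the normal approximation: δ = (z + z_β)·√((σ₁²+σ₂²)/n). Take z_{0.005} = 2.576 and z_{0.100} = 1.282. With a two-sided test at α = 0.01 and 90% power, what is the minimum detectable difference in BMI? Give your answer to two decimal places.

δ = (z_{α/2} + z_β) · √((σ₁²+σ₂²)/n)
  = (2.576 + 1.282) · √(24.5/494)
  = 3.858 · √0.0496
  = 3.858 · 0.2227
  = 0.8592

Minimum detectable difference ≈ 0.86 kg/m²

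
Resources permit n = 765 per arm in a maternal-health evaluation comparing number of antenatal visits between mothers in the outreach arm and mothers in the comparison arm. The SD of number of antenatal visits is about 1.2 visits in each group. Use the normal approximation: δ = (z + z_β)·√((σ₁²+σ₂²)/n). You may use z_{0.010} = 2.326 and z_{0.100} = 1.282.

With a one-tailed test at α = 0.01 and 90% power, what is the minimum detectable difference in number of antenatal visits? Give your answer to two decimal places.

Minimum detectable difference ≈ 0.22 visits

δ = (z_α + z_β) · √((σ₁²+σ₂²)/n)
  = (2.326 + 1.282) · √(2.88/765)
  = 3.608 · √0.00376
  = 3.608 · 0.0614
  = 0.2214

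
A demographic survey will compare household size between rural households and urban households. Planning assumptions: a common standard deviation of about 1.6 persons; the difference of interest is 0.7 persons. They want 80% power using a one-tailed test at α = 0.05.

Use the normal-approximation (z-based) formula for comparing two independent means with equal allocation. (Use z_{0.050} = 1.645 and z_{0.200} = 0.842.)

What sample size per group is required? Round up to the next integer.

n = (z_α + z_β)² · (σ₁² + σ₂²) / δ²
  = (1.645 + 0.842)² · (2·1.6² = 5.12) / 0.7²
  = 6.1852 · 5.12 / 0.49
  = 64.63
Round up → n = 65 per group.

n = 65 per group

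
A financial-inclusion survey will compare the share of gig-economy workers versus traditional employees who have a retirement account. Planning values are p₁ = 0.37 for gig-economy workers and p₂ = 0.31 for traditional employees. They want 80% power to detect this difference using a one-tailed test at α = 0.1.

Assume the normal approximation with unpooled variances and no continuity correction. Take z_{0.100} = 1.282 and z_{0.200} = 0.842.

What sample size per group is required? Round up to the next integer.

n = 561 per group

n = (z_α + z_β)² · [p₁(1−p₁) + p₂(1−p₂)] / (p₁ − p₂)²
  = (1.282 + 0.842)² · (0.37·0.63 + 0.31·0.69) / (0.06)²
  = (2.124)² · (0.2331 + 0.2139) / 0.0036
  = 4.5114 · 0.4470 / 0.0036
  = 560.16
Round up → n = 561 per group.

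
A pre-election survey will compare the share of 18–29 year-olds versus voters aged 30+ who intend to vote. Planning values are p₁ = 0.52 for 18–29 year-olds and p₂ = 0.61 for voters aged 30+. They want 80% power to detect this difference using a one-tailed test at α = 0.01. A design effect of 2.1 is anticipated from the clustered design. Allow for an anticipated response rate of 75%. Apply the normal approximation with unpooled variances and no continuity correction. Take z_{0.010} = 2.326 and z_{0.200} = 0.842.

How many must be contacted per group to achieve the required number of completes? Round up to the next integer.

n = (z_α + z_β)² · [p₁(1−p₁) + p₂(1−p₂)] / (p₁ − p₂)²
  = (2.326 + 0.842)² · (0.52·0.48 + 0.61·0.39) / (-0.09)²
  = (3.168)² · (0.2496 + 0.2379) / 0.0081
  = 10.0362 · 0.4875 / 0.0081
  = 604.03
Design effect: 2.1 × 604.03 = 1268.47.
Adjust for 75% response: 1268.47 / 0.75 = 1691.29.
Round up → n = 1692 per group.

n = 1692 per group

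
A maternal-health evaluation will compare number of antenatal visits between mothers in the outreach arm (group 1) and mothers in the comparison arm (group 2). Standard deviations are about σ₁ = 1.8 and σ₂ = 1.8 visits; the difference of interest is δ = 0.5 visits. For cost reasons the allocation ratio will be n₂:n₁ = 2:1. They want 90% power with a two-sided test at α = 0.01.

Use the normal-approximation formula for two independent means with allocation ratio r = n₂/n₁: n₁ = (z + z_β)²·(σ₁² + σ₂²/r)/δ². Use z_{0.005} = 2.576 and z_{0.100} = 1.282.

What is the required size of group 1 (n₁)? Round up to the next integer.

n₁ = (z_{α/2} + z_β)² · (σ₁² + σ₂²/r) / δ²
   = (2.576 + 1.282)² · (1.8² + 1.8²/2) / 0.5²
   = 14.8842 · (3.24 + 1.62) / 0.25
   = 14.8842 · 4.86 / 0.25
   = 289.35
Round up → n₁ = 290; n₂ = r·n₁ = 2 × 290 = 580.

n₁ = 290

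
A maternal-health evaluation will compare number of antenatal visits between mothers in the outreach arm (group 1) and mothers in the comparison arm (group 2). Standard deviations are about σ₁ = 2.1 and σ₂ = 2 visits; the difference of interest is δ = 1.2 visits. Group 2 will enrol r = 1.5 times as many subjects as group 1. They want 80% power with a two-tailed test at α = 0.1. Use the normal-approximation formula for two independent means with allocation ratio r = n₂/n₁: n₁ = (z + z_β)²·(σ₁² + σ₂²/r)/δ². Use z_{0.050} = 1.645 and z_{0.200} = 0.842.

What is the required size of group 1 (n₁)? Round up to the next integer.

n₁ = 31

n₁ = (z_{α/2} + z_β)² · (σ₁² + σ₂²/r) / δ²
   = (1.645 + 0.842)² · (2.1² + 2²/1.5) / 1.2²
   = 6.1852 · (4.41 + 2.6667) / 1.44
   = 6.1852 · 7.0767 / 1.44
   = 30.40
Round up → n₁ = 31; n₂ = r·n₁ = 1.5 × 31 = 47.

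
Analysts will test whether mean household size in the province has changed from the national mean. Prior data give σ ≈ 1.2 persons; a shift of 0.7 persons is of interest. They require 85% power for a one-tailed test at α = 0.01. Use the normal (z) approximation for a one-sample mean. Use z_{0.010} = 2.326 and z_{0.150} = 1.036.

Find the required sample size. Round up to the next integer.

n = 34

n = (z_α + z_β)² · σ² / δ²
  = (2.326 + 1.036)² · 1.2² / 0.7²
  = 11.3030 · 1.44 / 0.49
  = 33.22
Round up → n = 34.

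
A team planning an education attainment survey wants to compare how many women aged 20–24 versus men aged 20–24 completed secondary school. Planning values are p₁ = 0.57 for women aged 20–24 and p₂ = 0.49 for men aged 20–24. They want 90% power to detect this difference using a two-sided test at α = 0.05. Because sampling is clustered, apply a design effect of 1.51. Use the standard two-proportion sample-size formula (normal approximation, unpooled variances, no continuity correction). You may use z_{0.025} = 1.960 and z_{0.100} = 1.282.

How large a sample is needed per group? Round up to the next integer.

n = 1228 per group

n = (z_{α/2} + z_β)² · [p₁(1−p₁) + p₂(1−p₂)] / (p₁ − p₂)²
  = (1.960 + 1.282)² · (0.57·0.43 + 0.49·0.51) / (0.08)²
  = (3.242)² · (0.2451 + 0.2499) / 0.0064
  = 10.5106 · 0.4950 / 0.0064
  = 812.93
Design effect: 1.51 × 812.93 = 1227.52.
Round up → n = 1228 per group.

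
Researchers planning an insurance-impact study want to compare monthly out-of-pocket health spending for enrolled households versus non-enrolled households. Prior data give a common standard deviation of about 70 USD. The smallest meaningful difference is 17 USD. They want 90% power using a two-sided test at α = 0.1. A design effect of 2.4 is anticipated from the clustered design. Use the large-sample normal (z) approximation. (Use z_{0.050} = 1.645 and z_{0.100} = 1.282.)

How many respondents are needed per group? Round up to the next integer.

n = 698 per group

n = (z_{α/2} + z_β)² · (σ₁² + σ₂²) / δ²
  = (1.645 + 1.282)² · (2·70² = 9800) / 17²
  = 8.5673 · 9800 / 289
  = 290.52
Design effect: 2.4 × 290.52 = 697.24.
Round up → n = 698 per group.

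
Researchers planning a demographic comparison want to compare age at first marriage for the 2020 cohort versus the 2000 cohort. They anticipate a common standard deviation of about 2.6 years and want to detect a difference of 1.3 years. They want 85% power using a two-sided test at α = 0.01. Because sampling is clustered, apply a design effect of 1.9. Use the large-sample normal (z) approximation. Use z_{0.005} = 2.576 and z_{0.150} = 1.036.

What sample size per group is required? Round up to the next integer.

n = 199 per group

n = (z_{α/2} + z_β)² · (σ₁² + σ₂²) / δ²
  = (2.576 + 1.036)² · (2·2.6² = 13.52) / 1.3²
  = 13.0465 · 13.52 / 1.69
  = 104.37
Design effect: 1.9 × 104.37 = 198.31.
Round up → n = 199 per group.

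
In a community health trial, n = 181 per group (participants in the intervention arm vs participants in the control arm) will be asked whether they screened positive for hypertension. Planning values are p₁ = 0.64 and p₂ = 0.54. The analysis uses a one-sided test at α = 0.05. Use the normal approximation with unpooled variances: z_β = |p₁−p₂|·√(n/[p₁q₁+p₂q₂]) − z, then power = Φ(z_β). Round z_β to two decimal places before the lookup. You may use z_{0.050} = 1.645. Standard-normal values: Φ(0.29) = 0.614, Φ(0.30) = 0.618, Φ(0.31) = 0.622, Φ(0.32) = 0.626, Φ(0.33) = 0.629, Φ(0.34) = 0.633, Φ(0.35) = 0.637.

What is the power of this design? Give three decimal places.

z_β = |p₁−p₂|·√(n/[p₁q₁+p₂q₂]) − z_α
    = 0.10 · √(181/0.4788) − 1.645
    = 0.10 · 19.4430 − 1.645
    = 1.9443 − 1.645 = 0.2993 → 0.30
Power = Φ(0.30) = 0.618.

Power ≈ 0.618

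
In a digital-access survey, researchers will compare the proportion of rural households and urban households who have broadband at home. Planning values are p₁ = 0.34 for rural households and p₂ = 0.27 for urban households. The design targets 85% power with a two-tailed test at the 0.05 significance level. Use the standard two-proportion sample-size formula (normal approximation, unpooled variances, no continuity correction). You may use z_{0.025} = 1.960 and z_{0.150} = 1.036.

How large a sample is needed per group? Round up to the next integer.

n = (z_{α/2} + z_β)² · [p₁(1−p₁) + p₂(1−p₂)] / (p₁ − p₂)²
  = (1.960 + 1.036)² · (0.34·0.66 + 0.27·0.73) / (0.07)²
  = (2.996)² · (0.2244 + 0.1971) / 0.0049
  = 8.9760 · 0.4215 / 0.0049
  = 772.12
Round up → n = 773 per group.

n = 773 per group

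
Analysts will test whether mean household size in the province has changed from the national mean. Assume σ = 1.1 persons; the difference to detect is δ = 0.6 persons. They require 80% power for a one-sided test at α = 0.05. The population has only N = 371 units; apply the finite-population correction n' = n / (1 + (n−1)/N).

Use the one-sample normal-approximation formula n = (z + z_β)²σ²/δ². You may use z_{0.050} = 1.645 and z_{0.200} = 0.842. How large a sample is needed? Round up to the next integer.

n = (z_α + z_β)² · σ² / δ²
  = (1.645 + 0.842)² · 1.1² / 0.6²
  = 6.1852 · 1.21 / 0.36
  = 20.79
Finite-population correction (N = 371): 20.79 / (1 + (20.79 − 1)/371) = 19.74.
Round up → n = 20.

n = 20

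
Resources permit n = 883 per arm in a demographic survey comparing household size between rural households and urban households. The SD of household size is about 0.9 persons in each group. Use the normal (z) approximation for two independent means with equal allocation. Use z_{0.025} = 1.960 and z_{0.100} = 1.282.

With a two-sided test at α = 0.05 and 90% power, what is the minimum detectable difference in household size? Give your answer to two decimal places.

Minimum detectable difference ≈ 0.14 persons

δ = (z_{α/2} + z_β) · √((σ₁²+σ₂²)/n)
  = (1.960 + 1.282) · √(1.62/883)
  = 3.242 · √0.00183
  = 3.242 · 0.0428
  = 0.1389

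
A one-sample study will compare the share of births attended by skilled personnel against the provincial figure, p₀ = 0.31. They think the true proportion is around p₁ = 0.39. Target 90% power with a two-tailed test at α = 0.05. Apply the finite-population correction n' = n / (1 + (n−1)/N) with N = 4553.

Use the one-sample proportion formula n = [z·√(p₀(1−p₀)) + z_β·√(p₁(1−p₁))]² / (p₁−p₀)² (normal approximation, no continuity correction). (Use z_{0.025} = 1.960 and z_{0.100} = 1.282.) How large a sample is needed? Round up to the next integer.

n = [z_{α/2}·√(p₀q₀) + z_β·√(p₁q₁)]² / (p₁ − p₀)²
  = [1.960·√(0.31·0.69) + 1.282·√(0.39·0.61)]² / (0.08)²
  = [1.960·0.4625 + 1.282·0.4877]² / 0.0064
  = [1.5318]² / 0.0064
  = 366.62
Finite-population correction (N = 4553): 366.62 / (1 + (366.62 − 1)/4553) = 339.37.
Round up → n = 340.

n = 340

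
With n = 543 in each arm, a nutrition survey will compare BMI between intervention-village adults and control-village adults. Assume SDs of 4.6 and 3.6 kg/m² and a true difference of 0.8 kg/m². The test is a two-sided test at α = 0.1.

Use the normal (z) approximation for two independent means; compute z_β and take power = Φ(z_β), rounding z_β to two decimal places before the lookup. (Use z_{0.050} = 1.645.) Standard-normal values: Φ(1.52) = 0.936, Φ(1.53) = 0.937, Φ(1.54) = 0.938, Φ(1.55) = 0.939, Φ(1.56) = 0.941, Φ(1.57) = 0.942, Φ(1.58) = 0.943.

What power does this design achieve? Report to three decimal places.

z_β = δ·√(n/(σ₁²+σ₂²)) − z_{α/2}
    = 0.8 · √(543/34.12) − 1.645
    = 0.8 · 3.98929 − 1.645
    = 3.1914 − 1.645 = 1.5464 → 1.55
Power = Φ(1.55) = 0.939.

Power ≈ 0.939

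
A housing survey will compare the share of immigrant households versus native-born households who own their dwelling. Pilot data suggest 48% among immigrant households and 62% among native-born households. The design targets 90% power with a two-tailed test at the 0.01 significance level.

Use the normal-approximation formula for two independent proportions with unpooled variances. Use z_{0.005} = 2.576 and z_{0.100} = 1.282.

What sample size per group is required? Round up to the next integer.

n = (z_{α/2} + z_β)² · [p₁(1−p₁) + p₂(1−p₂)] / (p₁ − p₂)²
  = (2.576 + 1.282)² · (0.48·0.52 + 0.62·0.38) / (-0.14)²
  = (3.858)² · (0.2496 + 0.2356) / 0.0196
  = 14.8842 · 0.4852 / 0.0196
  = 368.46
Round up → n = 369 per group.

n = 369 per group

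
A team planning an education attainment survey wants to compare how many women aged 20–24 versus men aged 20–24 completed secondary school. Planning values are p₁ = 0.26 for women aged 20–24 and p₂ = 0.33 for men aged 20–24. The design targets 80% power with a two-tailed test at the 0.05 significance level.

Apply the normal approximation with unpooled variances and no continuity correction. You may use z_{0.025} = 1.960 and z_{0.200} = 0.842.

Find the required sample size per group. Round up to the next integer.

n = 663 per group

n = (z_{α/2} + z_β)² · [p₁(1−p₁) + p₂(1−p₂)] / (p₁ − p₂)²
  = (1.960 + 0.842)² · (0.26·0.74 + 0.33·0.67) / (-0.07)²
  = (2.802)² · (0.1924 + 0.2211) / 0.0049
  = 7.8512 · 0.4135 / 0.0049
  = 662.55
Round up → n = 663 per group.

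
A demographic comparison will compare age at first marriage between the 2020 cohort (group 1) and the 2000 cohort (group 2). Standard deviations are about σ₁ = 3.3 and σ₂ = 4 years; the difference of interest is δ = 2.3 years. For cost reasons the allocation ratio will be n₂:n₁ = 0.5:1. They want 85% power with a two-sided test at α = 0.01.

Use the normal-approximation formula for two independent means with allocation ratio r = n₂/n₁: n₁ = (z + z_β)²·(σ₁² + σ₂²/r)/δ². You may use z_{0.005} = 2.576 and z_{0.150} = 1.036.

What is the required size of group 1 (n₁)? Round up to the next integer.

n₁ = (z_{α/2} + z_β)² · (σ₁² + σ₂²/r) / δ²
   = (2.576 + 1.036)² · (3.3² + 4²/0.5) / 2.3²
   = 13.0465 · (10.89 + 32) / 5.29
   = 13.0465 · 42.89 / 5.29
   = 105.78
Round up → n₁ = 106; n₂ = r·n₁ = 0.5 × 106 = 53.

n₁ = 106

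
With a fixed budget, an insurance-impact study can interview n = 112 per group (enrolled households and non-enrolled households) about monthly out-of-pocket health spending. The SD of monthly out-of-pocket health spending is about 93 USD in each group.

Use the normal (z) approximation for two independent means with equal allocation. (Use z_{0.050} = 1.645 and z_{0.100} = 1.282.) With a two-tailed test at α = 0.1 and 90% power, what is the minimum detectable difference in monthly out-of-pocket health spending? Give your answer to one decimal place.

δ = (z_{α/2} + z_β) · √((σ₁²+σ₂²)/n)
  = (1.645 + 1.282) · √(17298/112)
  = 2.927 · √154.4464
  = 2.927 · 12.4276
  = 36.3757

Minimum detectable difference ≈ 36.4 USD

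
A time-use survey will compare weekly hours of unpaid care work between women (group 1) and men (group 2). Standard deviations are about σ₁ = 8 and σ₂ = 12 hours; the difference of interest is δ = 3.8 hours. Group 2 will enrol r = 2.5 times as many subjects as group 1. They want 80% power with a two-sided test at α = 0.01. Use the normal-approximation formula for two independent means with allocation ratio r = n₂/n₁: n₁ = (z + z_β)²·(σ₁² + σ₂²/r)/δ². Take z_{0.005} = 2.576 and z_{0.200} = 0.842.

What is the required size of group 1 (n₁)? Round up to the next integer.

n₁ = (z_{α/2} + z_β)² · (σ₁² + σ₂²/r) / δ²
   = (2.576 + 0.842)² · (8² + 12²/2.5) / 3.8²
   = 11.6827 · (64 + 57.6) / 14.44
   = 11.6827 · 121.6 / 14.44
   = 98.38
Round up → n₁ = 99; n₂ = r·n₁ = 2.5 × 99 = 248.

n₁ = 99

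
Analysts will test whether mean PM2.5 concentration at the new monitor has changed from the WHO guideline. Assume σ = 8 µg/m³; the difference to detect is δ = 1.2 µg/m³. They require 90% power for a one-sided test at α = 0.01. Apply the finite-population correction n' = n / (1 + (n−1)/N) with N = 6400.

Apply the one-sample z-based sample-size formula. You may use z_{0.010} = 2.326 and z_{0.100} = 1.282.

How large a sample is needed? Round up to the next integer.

n = (z_α + z_β)² · σ² / δ²
  = (2.326 + 1.282)² · 8² / 1.2²
  = 13.0177 · 64 / 1.44
  = 578.56
Finite-population correction (N = 6400): 578.56 / (1 + (578.56 − 1)/6400) = 530.67.
Round up → n = 531.

n = 531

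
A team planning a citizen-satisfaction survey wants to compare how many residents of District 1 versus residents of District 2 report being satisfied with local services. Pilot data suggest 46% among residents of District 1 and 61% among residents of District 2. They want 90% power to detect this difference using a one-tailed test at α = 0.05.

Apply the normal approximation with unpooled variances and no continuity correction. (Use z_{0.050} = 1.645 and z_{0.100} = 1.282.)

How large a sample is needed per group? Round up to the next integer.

n = (z_α + z_β)² · [p₁(1−p₁) + p₂(1−p₂)] / (p₁ − p₂)²
  = (1.645 + 1.282)² · (0.46·0.54 + 0.61·0.39) / (-0.15)²
  = (2.927)² · (0.2484 + 0.2379) / 0.0225
  = 8.5673 · 0.4863 / 0.0225
  = 185.17
Round up → n = 186 per group.

n = 186 per group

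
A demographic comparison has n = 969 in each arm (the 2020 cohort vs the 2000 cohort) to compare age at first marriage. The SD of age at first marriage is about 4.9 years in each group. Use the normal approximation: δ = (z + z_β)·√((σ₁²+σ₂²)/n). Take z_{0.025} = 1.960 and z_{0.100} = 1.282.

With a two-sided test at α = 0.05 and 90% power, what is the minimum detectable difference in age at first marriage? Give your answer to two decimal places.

δ = (z_{α/2} + z_β) · √((σ₁²+σ₂²)/n)
  = (1.960 + 1.282) · √(48.02/969)
  = 3.242 · √0.04956
  = 3.242 · 0.2226
  = 0.7217

Minimum detectable difference ≈ 0.72 years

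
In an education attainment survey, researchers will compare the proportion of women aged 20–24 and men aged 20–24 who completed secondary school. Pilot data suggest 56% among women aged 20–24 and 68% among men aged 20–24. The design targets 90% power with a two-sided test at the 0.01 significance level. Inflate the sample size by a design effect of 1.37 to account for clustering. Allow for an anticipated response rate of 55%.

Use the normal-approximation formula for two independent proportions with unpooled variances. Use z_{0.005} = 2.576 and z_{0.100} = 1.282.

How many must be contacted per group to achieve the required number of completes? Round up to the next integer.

n = (z_{α/2} + z_β)² · [p₁(1−p₁) + p₂(1−p₂)] / (p₁ − p₂)²
  = (2.576 + 1.282)² · (0.56·0.44 + 0.68·0.32) / (-0.12)²
  = (3.858)² · (0.2464 + 0.2176) / 0.0144
  = 14.8842 · 0.4640 / 0.0144
  = 479.60
Design effect: 1.37 × 479.60 = 657.05.
Adjust for 55% response: 657.05 / 0.55 = 1194.64.
Round up → n = 1195 per group.

n = 1195 per group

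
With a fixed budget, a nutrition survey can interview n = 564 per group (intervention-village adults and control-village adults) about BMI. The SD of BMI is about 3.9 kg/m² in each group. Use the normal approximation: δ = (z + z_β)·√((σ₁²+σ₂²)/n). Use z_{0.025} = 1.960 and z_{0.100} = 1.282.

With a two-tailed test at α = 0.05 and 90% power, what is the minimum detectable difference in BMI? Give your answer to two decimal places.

Minimum detectable difference ≈ 0.75 kg/m²

δ = (z_{α/2} + z_β) · √((σ₁²+σ₂²)/n)
  = (1.960 + 1.282) · √(30.42/564)
  = 3.242 · √0.05394
  = 3.242 · 0.2322
  = 0.7529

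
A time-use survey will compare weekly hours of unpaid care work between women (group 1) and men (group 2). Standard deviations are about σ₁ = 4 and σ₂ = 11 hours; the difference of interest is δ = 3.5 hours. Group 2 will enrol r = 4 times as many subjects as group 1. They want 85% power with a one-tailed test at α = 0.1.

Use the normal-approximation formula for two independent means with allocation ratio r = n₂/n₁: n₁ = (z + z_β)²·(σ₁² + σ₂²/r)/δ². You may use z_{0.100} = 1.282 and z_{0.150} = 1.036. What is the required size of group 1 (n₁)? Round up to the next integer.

n₁ = (z_α + z_β)² · (σ₁² + σ₂²/r) / δ²
   = (1.282 + 1.036)² · (4² + 11²/4) / 3.5²
   = 5.3731 · (16 + 30.25) / 12.25
   = 5.3731 · 46.25 / 12.25
   = 20.29
Round up → n₁ = 21; n₂ = r·n₁ = 4 × 21 = 84.

n₁ = 21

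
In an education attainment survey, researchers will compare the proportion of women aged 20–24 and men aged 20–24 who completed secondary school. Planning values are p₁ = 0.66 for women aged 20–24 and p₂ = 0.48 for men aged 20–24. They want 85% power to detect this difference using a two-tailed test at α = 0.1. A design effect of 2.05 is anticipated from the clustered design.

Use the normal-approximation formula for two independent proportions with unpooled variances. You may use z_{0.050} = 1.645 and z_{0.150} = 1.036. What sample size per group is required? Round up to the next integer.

n = 216 per group

n = (z_{α/2} + z_β)² · [p₁(1−p₁) + p₂(1−p₂)] / (p₁ − p₂)²
  = (1.645 + 1.036)² · (0.66·0.34 + 0.48·0.52) / (0.18)²
  = (2.681)² · (0.2244 + 0.2496) / 0.0324
  = 7.1878 · 0.4740 / 0.0324
  = 105.15
Design effect: 2.05 × 105.15 = 215.57.
Round up → n = 216 per group.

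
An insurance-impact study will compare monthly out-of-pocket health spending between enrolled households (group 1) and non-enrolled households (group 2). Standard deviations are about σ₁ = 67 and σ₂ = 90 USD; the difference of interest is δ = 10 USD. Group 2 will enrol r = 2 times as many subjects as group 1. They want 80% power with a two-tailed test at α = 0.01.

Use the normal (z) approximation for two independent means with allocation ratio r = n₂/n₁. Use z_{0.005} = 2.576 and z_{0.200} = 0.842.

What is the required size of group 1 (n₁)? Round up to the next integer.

n₁ = (z_{α/2} + z_β)² · (σ₁² + σ₂²/r) / δ²
   = (2.576 + 0.842)² · (67² + 90²/2) / 10²
   = 11.6827 · (4489 + 4050) / 100
   = 11.6827 · 8539 / 100
   = 997.59
Round up → n₁ = 998; n₂ = r·n₁ = 2 × 998 = 1996.

n₁ = 998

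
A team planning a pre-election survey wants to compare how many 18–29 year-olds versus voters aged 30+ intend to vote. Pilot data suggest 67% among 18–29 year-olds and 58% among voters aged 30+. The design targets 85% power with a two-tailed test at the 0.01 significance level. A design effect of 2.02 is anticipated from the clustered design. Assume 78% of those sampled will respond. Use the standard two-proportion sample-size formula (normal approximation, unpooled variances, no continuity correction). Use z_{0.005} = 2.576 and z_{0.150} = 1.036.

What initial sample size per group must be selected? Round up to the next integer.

n = (z_{α/2} + z_β)² · [p₁(1−p₁) + p₂(1−p₂)] / (p₁ − p₂)²
  = (2.576 + 1.036)² · (0.67·0.33 + 0.58·0.42) / (0.09)²
  = (3.612)² · (0.2211 + 0.2436) / 0.0081
  = 13.0465 · 0.4647 / 0.0081
  = 748.49
Design effect: 2.02 × 748.49 = 1511.94.
Adjust for 78% response: 1511.94 / 0.78 = 1938.38.
Round up → n = 1939 per group.

n = 1939 per group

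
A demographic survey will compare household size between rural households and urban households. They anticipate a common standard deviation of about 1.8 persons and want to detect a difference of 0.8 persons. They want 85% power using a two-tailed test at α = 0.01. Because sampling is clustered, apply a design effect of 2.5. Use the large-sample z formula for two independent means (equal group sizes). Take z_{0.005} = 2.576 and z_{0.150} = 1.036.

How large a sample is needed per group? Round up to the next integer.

n = (z_{α/2} + z_β)² · (σ₁² + σ₂²) / δ²
  = (2.576 + 1.036)² · (2·1.8² = 6.48) / 0.8²
  = 13.0465 · 6.48 / 0.64
  = 132.10
Design effect: 2.5 × 132.10 = 330.24.
Round up → n = 331 per group.

n = 331 per group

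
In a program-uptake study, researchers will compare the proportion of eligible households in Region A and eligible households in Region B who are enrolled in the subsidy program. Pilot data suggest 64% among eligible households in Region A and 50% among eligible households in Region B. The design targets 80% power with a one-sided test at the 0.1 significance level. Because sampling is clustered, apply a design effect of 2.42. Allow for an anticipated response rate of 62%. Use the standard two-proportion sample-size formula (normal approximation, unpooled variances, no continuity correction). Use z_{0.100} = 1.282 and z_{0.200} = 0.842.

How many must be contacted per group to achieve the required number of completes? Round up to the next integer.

n = (z_α + z_β)² · [p₁(1−p₁) + p₂(1−p₂)] / (p₁ − p₂)²
  = (1.282 + 0.842)² · (0.64·0.36 + 0.50·0.50) / (0.14)²
  = (2.124)² · (0.2304 + 0.2500) / 0.0196
  = 4.5114 · 0.4804 / 0.0196
  = 110.57
Design effect: 2.42 × 110.57 = 267.59.
Adjust for 62% response: 267.59 / 0.62 = 431.60.
Round up → n = 432 per group.

n = 432 per group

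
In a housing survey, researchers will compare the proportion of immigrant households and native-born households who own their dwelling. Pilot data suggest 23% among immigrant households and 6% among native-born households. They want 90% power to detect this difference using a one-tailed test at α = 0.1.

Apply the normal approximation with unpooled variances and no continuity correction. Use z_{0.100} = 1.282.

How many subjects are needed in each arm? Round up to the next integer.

n = 54 per group

n = (z_α + z_β)² · [p₁(1−p₁) + p₂(1−p₂)] / (p₁ − p₂)²
  = (1.282 + 1.282)² · (0.23·0.77 + 0.06·0.94) / (0.17)²
  = (2.564)² · (0.1771 + 0.0564) / 0.0289
  = 6.5741 · 0.2335 / 0.0289
  = 53.12
Round up → n = 54 per group.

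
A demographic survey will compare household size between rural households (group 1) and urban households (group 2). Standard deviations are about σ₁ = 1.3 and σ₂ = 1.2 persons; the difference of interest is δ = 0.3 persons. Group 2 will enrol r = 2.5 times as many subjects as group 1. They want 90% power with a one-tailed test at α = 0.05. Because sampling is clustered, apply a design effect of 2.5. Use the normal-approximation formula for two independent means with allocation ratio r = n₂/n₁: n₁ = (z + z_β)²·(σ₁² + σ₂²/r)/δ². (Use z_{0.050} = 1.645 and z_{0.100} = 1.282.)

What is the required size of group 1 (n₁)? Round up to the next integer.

n₁ = (z_α + z_β)² · (σ₁² + σ₂²/r) / δ²
   = (1.645 + 1.282)² · (1.3² + 1.2²/2.5) / 0.3²
   = 8.5673 · (1.69 + 0.576) / 0.09
   = 8.5673 · 2.266 / 0.09
   = 215.71
Design effect: 2.5 × 215.71 = 539.27.
Round up → n₁ = 540; n₂ = r·n₁ = 2.5 × 540 = 1350.

n₁ = 540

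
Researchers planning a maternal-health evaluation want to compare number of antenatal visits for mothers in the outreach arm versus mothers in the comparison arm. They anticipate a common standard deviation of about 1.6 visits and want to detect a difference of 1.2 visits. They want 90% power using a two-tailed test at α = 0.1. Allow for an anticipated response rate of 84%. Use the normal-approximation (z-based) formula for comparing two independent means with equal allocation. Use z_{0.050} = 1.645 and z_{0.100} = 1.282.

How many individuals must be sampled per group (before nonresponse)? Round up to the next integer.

n = (z_{α/2} + z_β)² · (σ₁² + σ₂²) / δ²
  = (1.645 + 1.282)² · (2·1.6² = 5.12) / 1.2²
  = 8.5673 · 5.12 / 1.44
  = 30.46
Adjust for 84% response: 30.46 / 0.84 = 36.26.
Round up → n = 37 per group.

n = 37 per group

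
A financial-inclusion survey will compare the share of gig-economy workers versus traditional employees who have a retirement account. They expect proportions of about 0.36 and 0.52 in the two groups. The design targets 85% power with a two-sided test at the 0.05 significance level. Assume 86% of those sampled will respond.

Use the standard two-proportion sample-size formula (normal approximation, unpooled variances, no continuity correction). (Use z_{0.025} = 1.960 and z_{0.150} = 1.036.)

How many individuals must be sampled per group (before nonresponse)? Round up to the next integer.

n = 196 per group

n = (z_{α/2} + z_β)² · [p₁(1−p₁) + p₂(1−p₂)] / (p₁ − p₂)²
  = (1.960 + 1.036)² · (0.36·0.64 + 0.52·0.48) / (-0.16)²
  = (2.996)² · (0.2304 + 0.2496) / 0.0256
  = 8.9760 · 0.4800 / 0.0256
  = 168.30
Adjust for 86% response: 168.30 / 0.86 = 195.70.
Round up → n = 196 per group.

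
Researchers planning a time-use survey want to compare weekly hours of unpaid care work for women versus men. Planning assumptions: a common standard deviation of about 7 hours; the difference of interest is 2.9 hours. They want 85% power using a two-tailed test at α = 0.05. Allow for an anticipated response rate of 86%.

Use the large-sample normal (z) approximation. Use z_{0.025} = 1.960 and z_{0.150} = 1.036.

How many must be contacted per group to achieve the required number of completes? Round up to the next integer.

n = 122 per group

n = (z_{α/2} + z_β)² · (σ₁² + σ₂²) / δ²
  = (1.960 + 1.036)² · (2·7² = 98) / 2.9²
  = 8.9760 · 98 / 8.41
  = 104.60
Adjust for 86% response: 104.60 / 0.86 = 121.62.
Round up → n = 122 per group.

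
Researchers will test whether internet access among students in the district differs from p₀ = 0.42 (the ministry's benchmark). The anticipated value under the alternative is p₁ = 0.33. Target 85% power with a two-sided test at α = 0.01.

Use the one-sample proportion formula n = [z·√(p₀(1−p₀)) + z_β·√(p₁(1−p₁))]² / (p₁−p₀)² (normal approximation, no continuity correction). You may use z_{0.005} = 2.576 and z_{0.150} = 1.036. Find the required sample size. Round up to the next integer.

n = 382

n = [z_{α/2}·√(p₀q₀) + z_β·√(p₁q₁)]² / (p₁ − p₀)²
  = [2.576·√(0.42·0.58) + 1.036·√(0.33·0.67)]² / (-0.09)²
  = [2.576·0.4936 + 1.036·0.4702]² / 0.0081
  = [1.7585]² / 0.0081
  = 381.79
Round up → n = 382.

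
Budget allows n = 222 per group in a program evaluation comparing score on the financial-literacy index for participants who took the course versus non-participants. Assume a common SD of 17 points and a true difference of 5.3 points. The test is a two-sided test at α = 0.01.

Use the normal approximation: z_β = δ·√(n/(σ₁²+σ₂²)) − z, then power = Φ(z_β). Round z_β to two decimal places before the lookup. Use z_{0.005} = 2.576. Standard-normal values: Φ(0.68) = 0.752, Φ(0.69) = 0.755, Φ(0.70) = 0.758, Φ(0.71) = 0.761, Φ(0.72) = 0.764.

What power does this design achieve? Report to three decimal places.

z_β = δ·√(n/(σ₁²+σ₂²)) − z_{α/2}
    = 5.3 · √(222/578) − 2.576
    = 5.3 · 0.61974 − 2.576
    = 3.2846 − 2.576 = 0.7086 → 0.71
Power = Φ(0.71) = 0.761.

Power ≈ 0.761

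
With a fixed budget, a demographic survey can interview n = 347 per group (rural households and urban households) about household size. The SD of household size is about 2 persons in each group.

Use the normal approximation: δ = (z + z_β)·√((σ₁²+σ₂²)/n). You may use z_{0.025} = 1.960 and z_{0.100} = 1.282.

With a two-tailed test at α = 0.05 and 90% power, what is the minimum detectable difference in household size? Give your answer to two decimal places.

δ = (z_{α/2} + z_β) · √((σ₁²+σ₂²)/n)
  = (1.960 + 1.282) · √(8/347)
  = 3.242 · √0.02305
  = 3.242 · 0.1518
  = 0.4923

Minimum detectable difference ≈ 0.49 persons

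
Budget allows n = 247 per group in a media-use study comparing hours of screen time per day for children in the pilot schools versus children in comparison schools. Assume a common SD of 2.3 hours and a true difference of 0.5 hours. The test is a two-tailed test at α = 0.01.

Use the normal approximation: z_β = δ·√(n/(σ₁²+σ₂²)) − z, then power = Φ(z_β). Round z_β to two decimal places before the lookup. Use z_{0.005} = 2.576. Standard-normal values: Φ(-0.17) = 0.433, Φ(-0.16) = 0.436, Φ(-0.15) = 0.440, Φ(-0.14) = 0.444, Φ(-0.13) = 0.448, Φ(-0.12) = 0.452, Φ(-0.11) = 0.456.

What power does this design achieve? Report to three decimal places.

Power ≈ 0.436

z_β = δ·√(n/(σ₁²+σ₂²)) − z_{α/2}
    = 0.5 · √(247/10.58) − 2.576
    = 0.5 · 4.83176 − 2.576
    = 2.4159 − 2.576 = -0.1601 → -0.16
Power = Φ(-0.16) = 0.436.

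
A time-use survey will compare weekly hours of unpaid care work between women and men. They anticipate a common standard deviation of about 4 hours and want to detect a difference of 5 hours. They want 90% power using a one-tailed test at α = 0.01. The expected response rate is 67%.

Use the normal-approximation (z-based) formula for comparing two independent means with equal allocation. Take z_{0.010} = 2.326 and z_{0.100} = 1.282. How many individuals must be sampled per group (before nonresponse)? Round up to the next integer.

n = (z_α + z_β)² · (σ₁² + σ₂²) / δ²
  = (2.326 + 1.282)² · (2·4² = 32) / 5²
  = 13.0177 · 32 / 25
  = 16.66
Adjust for 67% response: 16.66 / 0.67 = 24.87.
Round up → n = 25 per group.

n = 25 per group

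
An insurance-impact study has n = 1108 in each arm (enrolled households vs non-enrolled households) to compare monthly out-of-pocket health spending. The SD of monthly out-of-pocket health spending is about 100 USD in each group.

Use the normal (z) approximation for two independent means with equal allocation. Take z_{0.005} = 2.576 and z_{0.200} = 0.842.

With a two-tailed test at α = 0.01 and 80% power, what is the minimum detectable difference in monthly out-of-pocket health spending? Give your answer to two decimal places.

δ = (z_{α/2} + z_β) · √((σ₁²+σ₂²)/n)
  = (2.576 + 0.842) · √(20000/1108)
  = 3.418 · √18.0505
  = 3.418 · 4.2486
  = 14.5217

Minimum detectable difference ≈ 14.52 USD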